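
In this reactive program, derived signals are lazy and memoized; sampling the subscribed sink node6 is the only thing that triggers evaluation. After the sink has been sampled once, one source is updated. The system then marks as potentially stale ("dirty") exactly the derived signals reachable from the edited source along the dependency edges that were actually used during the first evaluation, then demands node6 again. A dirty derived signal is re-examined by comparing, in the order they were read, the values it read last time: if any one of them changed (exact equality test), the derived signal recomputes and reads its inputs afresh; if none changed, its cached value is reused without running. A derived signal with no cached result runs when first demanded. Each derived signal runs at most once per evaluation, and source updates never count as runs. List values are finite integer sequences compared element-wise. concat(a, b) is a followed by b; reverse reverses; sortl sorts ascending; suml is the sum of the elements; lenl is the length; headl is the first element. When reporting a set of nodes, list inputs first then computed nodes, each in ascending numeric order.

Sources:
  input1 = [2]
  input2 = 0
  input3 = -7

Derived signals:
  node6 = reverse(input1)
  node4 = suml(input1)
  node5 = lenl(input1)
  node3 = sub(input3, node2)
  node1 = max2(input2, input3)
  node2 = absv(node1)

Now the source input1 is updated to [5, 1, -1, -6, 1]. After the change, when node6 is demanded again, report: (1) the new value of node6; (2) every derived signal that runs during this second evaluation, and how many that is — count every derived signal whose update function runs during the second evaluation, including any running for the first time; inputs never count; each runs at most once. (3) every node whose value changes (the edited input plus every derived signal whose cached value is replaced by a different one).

Demanding node6 again yields [1, -6, -1, 1, 5].
1 derived signals run: node6.
The nodes whose values change: input1, node6.

First demand of the output computes:
  node6 = reverse([2]) = [2]

After the edit, cleaning proceeds:
  node6: a read changed (input1 [2]->[5, 1, -1, -6, 1]) — executes, giving [1, -6, -1, 1, 5].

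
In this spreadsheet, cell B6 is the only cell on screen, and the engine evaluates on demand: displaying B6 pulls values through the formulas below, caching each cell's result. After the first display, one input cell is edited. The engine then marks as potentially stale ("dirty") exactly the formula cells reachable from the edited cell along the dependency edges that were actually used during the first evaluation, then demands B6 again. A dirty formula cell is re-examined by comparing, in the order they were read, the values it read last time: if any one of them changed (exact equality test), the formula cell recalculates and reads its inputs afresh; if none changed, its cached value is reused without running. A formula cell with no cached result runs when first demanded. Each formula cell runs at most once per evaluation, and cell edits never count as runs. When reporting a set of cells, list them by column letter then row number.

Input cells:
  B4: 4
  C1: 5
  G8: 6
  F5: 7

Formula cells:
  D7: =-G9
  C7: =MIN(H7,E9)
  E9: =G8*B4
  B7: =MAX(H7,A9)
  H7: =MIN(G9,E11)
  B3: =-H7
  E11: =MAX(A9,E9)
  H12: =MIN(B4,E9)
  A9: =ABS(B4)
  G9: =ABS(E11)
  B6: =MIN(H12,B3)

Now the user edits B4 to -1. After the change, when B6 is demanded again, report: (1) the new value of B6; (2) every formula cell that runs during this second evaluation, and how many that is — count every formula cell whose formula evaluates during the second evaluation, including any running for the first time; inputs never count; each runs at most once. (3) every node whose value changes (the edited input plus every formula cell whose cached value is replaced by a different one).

B6 now evaluates to -6.
Run set: A9, B3, B6, E9, E11, G9, H7, H12 (8 run).
Changed values: A9, B3, B4, B6, E9, E11, G9, H7, H12.

Initial pass — values computed on the first demand:
  A9 = ABS(4) = 4
  E9 = 6 * 4 = 24
  E11 = MAX(4, 24) = 24
  G9 = ABS(24) = 24
  H7 = MIN(24, 24) = 24
  B3 = -(24) = -24
  H12 = MIN(4, 24) = 4
  B6 = MIN(4, -24) = -24

Second demand — change propagation:
  A9: re-runs because B4 4->-1; new result 1.
  E9: re-runs because B4 4->-1; new result -6.
  E11: re-runs because A9 4->1; E9 24->-6; new result 1.
  G9: re-runs because E11 24->1; new result 1.
  H7: re-runs because G9 24->1; E11 24->1; new result 1.
  B3: re-runs because H7 24->1; new result -1.
  H12: re-runs because B4 4->-1; E9 24->-6; new result -6.
  B6: re-runs because H12 4->-6; B3 -24->-1; new result -6.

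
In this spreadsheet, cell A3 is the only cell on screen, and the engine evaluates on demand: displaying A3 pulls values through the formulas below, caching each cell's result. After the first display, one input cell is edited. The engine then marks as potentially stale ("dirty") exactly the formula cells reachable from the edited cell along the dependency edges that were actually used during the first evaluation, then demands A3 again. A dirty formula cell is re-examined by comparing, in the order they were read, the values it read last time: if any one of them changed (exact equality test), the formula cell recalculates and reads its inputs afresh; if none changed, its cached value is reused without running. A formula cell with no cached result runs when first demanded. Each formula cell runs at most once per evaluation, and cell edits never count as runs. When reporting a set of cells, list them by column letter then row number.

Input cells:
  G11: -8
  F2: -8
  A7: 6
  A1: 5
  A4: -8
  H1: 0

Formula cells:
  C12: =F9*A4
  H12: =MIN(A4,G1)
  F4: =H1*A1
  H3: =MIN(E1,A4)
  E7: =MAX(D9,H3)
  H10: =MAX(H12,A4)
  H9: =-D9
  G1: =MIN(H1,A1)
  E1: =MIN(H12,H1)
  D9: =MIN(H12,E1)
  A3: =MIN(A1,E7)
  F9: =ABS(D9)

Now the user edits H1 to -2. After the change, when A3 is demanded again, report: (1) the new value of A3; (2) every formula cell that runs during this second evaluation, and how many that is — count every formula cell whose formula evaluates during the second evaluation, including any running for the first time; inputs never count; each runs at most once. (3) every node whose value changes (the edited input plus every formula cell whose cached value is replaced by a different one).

Initial pass — values computed on the first demand:
  G1 = MIN(0, 5) = 0
  H12 = MIN(-8, 0) = -8
  E1 = MIN(-8, 0) = -8
  D9 = MIN(-8, -8) = -8
  H3 = MIN(-8, -8) = -8
  E7 = MAX(-8, -8) = -8
  A3 = MIN(5, -8) = -8

Second demand — change propagation:
  G1: re-runs because H1 0->-2; new result -2.
  H12: re-runs because G1 0->-2; new result -8 (unchanged).
  E1: re-runs because H1 0->-2; new result -8 (unchanged).
  D9: re-examined; everything it read last time is the same (H12 unchanged, E1 unchanged) — cache -8 kept, no run.
  H3: re-examined; everything it read last time is the same (E1 unchanged, A4 unchanged) — cache -8 kept, no run.
  E7: re-examined; everything it read last time is the same (D9 unchanged, H3 unchanged) — cache -8 kept, no run.
  A3: re-examined; everything it read last time is the same (A1 unchanged, E7 unchanged) — cache -8 kept, no run.

The important point: at H3 every value read last time is unchanged, so the dirty flag clears without a run.

A3 now evaluates to -8.
Run set: E1, G1, H12 (3 run).
Changed values: G1, H1.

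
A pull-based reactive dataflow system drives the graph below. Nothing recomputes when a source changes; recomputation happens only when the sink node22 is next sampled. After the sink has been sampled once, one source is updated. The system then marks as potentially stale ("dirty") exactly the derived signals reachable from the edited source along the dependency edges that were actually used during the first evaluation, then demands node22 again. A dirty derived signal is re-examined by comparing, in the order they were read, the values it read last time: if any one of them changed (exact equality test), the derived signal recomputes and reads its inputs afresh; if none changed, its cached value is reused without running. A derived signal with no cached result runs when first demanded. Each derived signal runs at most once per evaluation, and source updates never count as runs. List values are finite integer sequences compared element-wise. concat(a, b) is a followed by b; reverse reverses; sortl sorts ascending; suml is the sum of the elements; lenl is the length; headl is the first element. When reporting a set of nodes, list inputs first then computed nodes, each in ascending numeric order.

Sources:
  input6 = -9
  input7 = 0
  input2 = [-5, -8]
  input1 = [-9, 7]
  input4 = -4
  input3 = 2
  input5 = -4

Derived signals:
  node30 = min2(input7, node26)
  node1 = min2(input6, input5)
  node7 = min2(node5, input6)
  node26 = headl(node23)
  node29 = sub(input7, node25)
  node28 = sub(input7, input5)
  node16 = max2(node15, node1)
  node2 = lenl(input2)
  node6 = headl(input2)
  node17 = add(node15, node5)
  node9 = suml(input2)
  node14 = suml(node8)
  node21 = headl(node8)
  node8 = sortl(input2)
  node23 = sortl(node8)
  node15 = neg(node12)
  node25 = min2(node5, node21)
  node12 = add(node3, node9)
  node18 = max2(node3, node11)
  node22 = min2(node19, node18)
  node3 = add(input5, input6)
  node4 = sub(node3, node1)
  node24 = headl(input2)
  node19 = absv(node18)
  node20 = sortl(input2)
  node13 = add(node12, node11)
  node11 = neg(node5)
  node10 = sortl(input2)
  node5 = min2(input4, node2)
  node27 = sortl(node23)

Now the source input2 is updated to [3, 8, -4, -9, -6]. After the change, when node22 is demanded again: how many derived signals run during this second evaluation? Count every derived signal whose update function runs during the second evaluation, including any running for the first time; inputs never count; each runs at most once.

First evaluation (everything demanded from the output):
  node2 = lenl([-5, -8]) = 2
  node3 = add(-4, -9) = -13
  node5 = min2(-4, 2) = -4
  node11 = neg(-4) = 4
  node18 = max2(-13, 4) = 4
  node19 = absv(4) = 4
  node22 = min2(4, 4) = 4

Propagation after the edit:
  node2: runs — input2 [-5, -8]->[3, 8, -4, -9, -6]; result 5.
  node5: runs — node2 2->5; result -4 (same value as before).
  node11: checked — values it read are unchanged (node5 unchanged); reused cached 4 without running.
  node18: checked — values it read are unchanged (node3 unchanged, node11 unchanged); reused cached 4 without running.
  node19: checked — values it read are unchanged (node18 unchanged); reused cached 4 without running.
  node22: checked — values it read are unchanged (node19 unchanged, node18 unchanged); reused cached 4 without running.

Key observation: the change is absorbed at node5 — it re-runs but produces the same value, and the output's value is unchanged.

Derived signals that run: node2, node5 — 2 in total.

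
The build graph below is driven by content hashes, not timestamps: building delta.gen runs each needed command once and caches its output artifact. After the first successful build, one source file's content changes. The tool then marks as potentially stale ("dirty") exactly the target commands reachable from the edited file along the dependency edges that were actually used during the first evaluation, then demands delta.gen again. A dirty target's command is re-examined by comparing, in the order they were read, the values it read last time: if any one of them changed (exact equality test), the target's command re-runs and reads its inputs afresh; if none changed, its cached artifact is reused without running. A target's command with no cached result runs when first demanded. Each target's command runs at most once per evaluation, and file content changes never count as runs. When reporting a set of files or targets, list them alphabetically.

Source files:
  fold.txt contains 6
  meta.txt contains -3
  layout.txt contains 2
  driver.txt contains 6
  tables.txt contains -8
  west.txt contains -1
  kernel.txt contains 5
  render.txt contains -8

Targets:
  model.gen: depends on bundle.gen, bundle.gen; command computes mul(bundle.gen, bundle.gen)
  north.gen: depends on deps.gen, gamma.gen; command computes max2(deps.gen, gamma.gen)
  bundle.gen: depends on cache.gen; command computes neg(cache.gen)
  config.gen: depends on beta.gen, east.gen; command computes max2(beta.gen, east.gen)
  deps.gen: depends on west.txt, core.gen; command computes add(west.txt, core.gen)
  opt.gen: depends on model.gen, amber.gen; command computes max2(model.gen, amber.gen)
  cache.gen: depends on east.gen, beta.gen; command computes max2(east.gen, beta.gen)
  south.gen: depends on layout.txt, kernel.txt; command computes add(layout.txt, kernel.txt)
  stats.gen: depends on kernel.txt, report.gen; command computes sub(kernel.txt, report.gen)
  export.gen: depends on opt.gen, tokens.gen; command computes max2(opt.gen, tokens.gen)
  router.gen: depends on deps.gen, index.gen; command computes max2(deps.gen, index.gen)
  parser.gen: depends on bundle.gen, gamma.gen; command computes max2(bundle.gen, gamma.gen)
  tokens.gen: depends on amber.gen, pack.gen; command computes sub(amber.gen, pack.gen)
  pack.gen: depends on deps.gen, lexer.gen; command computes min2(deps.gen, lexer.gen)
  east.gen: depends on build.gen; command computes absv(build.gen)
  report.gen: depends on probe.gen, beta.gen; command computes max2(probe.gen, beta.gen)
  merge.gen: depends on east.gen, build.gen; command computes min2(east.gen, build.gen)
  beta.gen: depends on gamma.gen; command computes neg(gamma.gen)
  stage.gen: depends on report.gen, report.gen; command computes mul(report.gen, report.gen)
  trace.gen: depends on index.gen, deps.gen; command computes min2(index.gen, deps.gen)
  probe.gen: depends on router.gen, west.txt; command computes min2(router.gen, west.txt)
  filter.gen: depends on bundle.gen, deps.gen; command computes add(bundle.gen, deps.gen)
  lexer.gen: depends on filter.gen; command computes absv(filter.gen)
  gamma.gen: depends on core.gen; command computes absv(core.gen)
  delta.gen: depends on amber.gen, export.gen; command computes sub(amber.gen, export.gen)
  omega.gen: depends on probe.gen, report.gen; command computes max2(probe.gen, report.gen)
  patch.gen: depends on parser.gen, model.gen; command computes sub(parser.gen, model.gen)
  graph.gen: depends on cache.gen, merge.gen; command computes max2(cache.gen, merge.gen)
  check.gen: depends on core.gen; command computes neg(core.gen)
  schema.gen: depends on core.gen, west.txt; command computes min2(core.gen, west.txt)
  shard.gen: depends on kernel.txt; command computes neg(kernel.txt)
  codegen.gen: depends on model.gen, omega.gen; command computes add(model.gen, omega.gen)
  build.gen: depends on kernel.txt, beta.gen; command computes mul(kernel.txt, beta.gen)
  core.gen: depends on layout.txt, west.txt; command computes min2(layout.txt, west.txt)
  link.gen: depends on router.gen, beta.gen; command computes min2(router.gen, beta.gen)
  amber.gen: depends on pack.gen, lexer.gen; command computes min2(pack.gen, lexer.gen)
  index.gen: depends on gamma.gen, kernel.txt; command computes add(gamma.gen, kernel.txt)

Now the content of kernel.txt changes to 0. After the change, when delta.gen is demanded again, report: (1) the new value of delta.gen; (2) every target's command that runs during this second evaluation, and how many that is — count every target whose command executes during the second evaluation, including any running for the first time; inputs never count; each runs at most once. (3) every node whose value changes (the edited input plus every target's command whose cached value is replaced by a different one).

Initial pass — values computed on the first demand:
  core.gen = min2(2, -1) = -1
  deps.gen = add(-1, -1) = -2
  gamma.gen = absv(-1) = 1
  beta.gen = neg(1) = -1
  build.gen = mul(5, -1) = -5
  east.gen = absv(-5) = 5
  cache.gen = max2(5, -1) = 5
  bundle.gen = neg(5) = -5
  filter.gen = add(-5, -2) = -7
  lexer.gen = absv(-7) = 7
  model.gen = mul(-5, -5) = 25
  pack.gen = min2(-2, 7) = -2
  amber.gen = min2(-2, 7) = -2
  opt.gen = max2(25, -2) = 25
  tokens.gen = sub(-2, -2) = 0
  export.gen = max2(25, 0) = 25
  delta.gen = sub(-2, 25) = -27

Second demand — change propagation:
  build.gen: re-runs because kernel.txt 5->0; new result 0.
  east.gen: re-runs because build.gen -5->0; new result 0.
  cache.gen: re-runs because east.gen 5->0; new result 0.
  bundle.gen: re-runs because cache.gen 5->0; new result 0.
  filter.gen: re-runs because bundle.gen -5->0; new result -2.
  lexer.gen: re-runs because filter.gen -7->-2; new result 2.
  model.gen: re-runs because bundle.gen -5->0; bundle.gen -5->0; new result 0.
  pack.gen: re-runs because lexer.gen 7->2; new result -2 (unchanged).
  amber.gen: re-runs because lexer.gen 7->2; new result -2 (unchanged).
  opt.gen: re-runs because model.gen 25->0; new result 0.
  tokens.gen: re-examined; everything it read last time is the same (amber.gen unchanged, pack.gen unchanged) — cache 0 kept, no run.
  export.gen: re-runs because opt.gen 25->0; new result 0.
  delta.gen: re-runs because export.gen 25->0; new result -2.

The important point: at tokens.gen every value read last time is unchanged, so the dirty flag clears without a run.

delta.gen now evaluates to -2.
Run set: amber.gen, build.gen, bundle.gen, cache.gen, delta.gen, east.gen, export.gen, filter.gen, lexer.gen, model.gen, opt.gen, pack.gen (12 run).
Changed values: build.gen, bundle.gen, cache.gen, delta.gen, east.gen, export.gen, filter.gen, kernel.txt, lexer.gen, model.gen, opt.gen.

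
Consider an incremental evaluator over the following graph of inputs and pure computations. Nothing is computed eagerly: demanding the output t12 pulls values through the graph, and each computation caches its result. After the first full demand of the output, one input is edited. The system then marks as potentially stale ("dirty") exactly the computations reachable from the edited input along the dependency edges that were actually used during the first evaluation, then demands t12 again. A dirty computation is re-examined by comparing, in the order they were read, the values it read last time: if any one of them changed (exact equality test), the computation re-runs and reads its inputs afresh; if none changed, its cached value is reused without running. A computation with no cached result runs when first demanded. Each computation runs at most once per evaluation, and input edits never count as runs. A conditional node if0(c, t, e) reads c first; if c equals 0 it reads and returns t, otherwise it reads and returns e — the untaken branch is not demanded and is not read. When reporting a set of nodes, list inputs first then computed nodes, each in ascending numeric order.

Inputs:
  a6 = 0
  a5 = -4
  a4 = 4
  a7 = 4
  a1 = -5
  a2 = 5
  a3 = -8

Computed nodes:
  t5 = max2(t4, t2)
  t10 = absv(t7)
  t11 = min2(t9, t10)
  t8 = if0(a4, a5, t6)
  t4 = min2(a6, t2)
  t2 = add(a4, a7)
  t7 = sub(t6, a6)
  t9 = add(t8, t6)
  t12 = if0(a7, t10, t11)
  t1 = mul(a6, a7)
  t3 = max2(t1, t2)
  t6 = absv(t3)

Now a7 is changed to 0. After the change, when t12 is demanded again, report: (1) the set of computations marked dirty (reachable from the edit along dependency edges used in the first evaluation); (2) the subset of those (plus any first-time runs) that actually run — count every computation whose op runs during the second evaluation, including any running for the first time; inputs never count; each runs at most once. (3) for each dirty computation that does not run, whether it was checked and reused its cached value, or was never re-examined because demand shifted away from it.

Dirty set: t1, t2, t3, t6, t7, t8, t9, t10, t11, t12.
Run set: t1, t2, t3, t6, t7, t10, t12 (7 run).
Left stale — demand moved off them: t8, t9, t11.
The important point: the flipped condition redirects demand; t8, t9, t11 are left stale, never re-checked.

Initial pass — values computed on the first demand:
  t1 = mul(0, 4) = 0
  t2 = add(4, 4) = 8
  t3 = max2(0, 8) = 8
  t6 = absv(8) = 8
  t7 = sub(8, 0) = 8
  t8 = if0(a4=4 -> else branch t6) = 8
  t9 = add(8, 8) = 16
  t10 = absv(8) = 8
  t11 = min2(16, 8) = 8
  t12 = if0(a7=4 -> else branch t11) = 8

Second demand — change propagation:
  t1: re-runs because a7 4->0; new result 0 (unchanged).
  t2: re-runs because a7 4->0; new result 4.
  t3: re-runs because t2 8->4; new result 4.
  t6: re-runs because t3 8->4; new result 4.
  t7: re-runs because t6 8->4; new result 4.
  t8: dirty yet unreached — the second evaluation never asks for it.
  t9: dirty yet unreached — the second evaluation never asks for it.
  t10: re-runs because t7 8->4; new result 4.
  t11: dirty yet unreached — the second evaluation never asks for it.
  t12: re-runs because a7 4->0; new result 4.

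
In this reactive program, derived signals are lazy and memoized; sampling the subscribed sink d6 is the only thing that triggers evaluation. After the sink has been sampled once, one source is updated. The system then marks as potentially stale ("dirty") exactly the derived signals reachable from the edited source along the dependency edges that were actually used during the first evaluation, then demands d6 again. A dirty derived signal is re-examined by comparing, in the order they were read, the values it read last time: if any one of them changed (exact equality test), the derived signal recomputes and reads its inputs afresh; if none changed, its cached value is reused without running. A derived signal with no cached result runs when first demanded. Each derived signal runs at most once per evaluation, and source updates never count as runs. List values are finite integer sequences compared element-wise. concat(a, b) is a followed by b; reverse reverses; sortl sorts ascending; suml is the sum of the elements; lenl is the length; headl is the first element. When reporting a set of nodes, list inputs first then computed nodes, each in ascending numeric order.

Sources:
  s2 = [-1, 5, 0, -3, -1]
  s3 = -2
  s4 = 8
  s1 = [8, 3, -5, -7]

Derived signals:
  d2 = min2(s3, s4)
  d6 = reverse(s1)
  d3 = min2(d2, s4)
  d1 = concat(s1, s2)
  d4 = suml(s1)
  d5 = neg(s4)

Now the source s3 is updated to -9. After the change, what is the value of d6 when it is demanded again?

First demand of the output computes:
  d6 = reverse([8, 3, -5, -7]) = [-7, -5, 3, 8]

After the edit, cleaning proceeds:
  s3 only reaches undemanded nodes; the second demand re-runs nothing.

Note the shortcut — s3 feeds only undemanded nodes, so no recomputation happens.

Demanding d6 again yields [-7, -5, 3, 8].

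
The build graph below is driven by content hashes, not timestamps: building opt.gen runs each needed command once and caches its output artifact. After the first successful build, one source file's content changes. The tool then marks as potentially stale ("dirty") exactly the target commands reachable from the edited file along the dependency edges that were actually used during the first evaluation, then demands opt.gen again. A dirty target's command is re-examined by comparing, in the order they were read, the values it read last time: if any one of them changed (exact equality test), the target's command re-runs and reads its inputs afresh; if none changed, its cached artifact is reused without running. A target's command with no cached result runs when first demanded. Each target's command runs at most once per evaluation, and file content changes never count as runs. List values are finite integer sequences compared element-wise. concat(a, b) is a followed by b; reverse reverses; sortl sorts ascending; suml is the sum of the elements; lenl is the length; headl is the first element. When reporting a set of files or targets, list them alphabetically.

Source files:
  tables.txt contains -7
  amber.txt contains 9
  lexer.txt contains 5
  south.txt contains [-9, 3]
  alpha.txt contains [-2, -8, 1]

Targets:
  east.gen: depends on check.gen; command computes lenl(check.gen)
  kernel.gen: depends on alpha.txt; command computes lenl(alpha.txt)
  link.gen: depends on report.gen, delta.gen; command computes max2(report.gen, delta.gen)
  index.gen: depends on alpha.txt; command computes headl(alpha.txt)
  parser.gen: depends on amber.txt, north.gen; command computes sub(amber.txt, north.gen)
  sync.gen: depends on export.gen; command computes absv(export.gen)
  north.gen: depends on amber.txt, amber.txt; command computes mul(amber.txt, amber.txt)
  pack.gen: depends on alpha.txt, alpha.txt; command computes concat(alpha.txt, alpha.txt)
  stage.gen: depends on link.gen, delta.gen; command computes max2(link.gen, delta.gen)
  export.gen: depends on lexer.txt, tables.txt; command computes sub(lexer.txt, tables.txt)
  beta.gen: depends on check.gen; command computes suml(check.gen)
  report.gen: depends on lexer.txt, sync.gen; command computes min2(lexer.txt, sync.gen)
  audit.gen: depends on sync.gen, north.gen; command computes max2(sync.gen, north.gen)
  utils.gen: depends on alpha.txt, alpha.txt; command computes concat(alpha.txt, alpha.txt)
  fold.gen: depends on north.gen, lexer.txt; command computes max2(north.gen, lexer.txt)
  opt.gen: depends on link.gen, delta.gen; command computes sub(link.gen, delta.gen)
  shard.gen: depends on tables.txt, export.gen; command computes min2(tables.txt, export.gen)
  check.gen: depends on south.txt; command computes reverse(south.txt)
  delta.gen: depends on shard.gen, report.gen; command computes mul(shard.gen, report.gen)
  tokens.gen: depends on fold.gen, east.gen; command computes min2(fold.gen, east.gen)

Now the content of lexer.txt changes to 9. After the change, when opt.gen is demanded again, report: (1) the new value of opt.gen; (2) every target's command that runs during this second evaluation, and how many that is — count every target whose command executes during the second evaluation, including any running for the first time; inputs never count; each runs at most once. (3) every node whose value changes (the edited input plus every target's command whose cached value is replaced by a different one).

opt.gen now evaluates to 72.
Run set: delta.gen, export.gen, link.gen, opt.gen, report.gen, shard.gen, sync.gen (7 run).
Changed values: delta.gen, export.gen, lexer.txt, link.gen, opt.gen, report.gen, sync.gen.

Initial pass — values computed on the first demand:
  export.gen = sub(5, -7) = 12
  shard.gen = min2(-7, 12) = -7
  sync.gen = absv(12) = 12
  report.gen = min2(5, 12) = 5
  delta.gen = mul(-7, 5) = -35
  link.gen = max2(5, -35) = 5
  opt.gen = sub(5, -35) = 40

Second demand — change propagation:
  export.gen: re-runs because lexer.txt 5->9; new result 16.
  shard.gen: re-runs because export.gen 12->16; new result -7 (unchanged).
  sync.gen: re-runs because export.gen 12->16; new result 16.
  report.gen: re-runs because lexer.txt 5->9; sync.gen 12->16; new result 9.
  delta.gen: re-runs because report.gen 5->9; new result -63.
  link.gen: re-runs because report.gen 5->9; delta.gen -35->-63; new result 9.
  opt.gen: re-runs because link.gen 5->9; delta.gen -35->-63; new result 72.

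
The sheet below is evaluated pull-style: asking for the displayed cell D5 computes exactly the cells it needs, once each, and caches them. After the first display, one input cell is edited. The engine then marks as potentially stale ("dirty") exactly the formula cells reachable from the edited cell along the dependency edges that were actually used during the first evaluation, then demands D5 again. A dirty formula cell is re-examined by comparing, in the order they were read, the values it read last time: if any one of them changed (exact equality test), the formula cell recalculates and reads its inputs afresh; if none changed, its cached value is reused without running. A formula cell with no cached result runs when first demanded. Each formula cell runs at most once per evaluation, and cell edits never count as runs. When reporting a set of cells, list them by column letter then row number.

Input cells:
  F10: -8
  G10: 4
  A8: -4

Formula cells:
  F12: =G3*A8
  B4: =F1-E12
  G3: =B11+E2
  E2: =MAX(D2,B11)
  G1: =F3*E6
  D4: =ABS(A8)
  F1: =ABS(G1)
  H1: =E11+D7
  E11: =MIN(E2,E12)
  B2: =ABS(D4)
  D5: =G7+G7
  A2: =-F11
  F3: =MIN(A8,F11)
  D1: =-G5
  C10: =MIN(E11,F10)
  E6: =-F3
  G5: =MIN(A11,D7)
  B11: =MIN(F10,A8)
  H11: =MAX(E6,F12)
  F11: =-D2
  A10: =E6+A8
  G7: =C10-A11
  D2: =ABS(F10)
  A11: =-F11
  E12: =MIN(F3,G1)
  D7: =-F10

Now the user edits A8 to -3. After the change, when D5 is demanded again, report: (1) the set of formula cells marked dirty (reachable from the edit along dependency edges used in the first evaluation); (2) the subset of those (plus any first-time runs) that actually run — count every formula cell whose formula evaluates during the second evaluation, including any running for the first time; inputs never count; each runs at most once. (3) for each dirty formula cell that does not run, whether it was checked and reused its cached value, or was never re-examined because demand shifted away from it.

The edit dirties: B11, C10, D5, E2, E6, E11, E12, F3, G1, G7.
2 formula cells run: B11, F3.
Cache hits after checking: C10, D5, E2, E6, E11, E12, G1, G7.
Note where the cutoff bites: E2 is checked, finds nothing changed, and keeps its cache.

First demand of the output computes:
  B11 = MIN(-8, -4) = -8
  D2 = ABS(-8) = 8
  E2 = MAX(8, -8) = 8
  F11 = -(8) = -8
  A11 = -(-8) = 8
  F3 = MIN(-4, -8) = -8
  E6 = -(-8) = 8
  G1 = -8 * 8 = -64
  E12 = MIN(-8, -64) = -64
  E11 = MIN(8, -64) = -64
  C10 = MIN(-64, -8) = -64
  G7 = -64 - 8 = -72
  D5 = -72 + -72 = -144

After the edit, cleaning proceeds:
  B11: a read changed (A8 -4->-3) — executes, giving -8 — identical to its old value.
  E2: dirty, but its reads are unchanged (D2 unchanged, B11 unchanged); cached 8 stands.
  F3: a read changed (A8 -4->-3) — executes, giving -8 — identical to its old value.
  E6: dirty, but its reads are unchanged (F3 unchanged); cached 8 stands.
  G1: dirty, but its reads are unchanged (F3 unchanged, E6 unchanged); cached -64 stands.
  E12: dirty, but its reads are unchanged (F3 unchanged, G1 unchanged); cached -64 stands.
  E11: dirty, but its reads are unchanged (E2 unchanged, E12 unchanged); cached -64 stands.
  C10: dirty, but its reads are unchanged (E11 unchanged, F10 unchanged); cached -64 stands.
  G7: dirty, but its reads are unchanged (C10 unchanged, A11 unchanged); cached -72 stands.
  D5: dirty, but its reads are unchanged (G7 unchanged, G7 unchanged); cached -144 stands.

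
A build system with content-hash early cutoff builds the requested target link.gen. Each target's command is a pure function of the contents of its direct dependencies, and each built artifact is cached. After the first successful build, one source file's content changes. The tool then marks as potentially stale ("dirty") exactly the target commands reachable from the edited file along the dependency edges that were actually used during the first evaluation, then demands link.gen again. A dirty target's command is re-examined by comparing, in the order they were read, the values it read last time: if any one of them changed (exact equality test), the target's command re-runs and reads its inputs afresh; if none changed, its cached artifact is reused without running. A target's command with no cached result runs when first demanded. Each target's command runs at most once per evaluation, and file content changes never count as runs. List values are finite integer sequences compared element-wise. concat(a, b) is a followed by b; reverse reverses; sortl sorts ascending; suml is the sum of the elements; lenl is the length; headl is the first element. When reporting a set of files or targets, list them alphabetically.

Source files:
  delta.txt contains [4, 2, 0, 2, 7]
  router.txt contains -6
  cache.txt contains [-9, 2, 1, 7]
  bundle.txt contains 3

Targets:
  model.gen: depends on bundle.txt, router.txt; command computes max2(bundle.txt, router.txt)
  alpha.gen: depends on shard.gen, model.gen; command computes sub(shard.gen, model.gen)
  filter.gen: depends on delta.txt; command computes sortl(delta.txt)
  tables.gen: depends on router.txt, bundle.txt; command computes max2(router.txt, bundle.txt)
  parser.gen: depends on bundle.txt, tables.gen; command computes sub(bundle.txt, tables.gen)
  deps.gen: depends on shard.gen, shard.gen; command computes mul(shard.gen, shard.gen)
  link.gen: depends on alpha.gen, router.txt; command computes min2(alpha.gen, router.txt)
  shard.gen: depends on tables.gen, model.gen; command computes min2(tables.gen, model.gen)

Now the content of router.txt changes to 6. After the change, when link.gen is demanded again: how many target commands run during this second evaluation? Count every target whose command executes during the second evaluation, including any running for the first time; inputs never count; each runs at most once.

Target commands that run: alpha.gen, link.gen, model.gen, shard.gen, tables.gen — 5 in total.

First evaluation (everything demanded from the output):
  model.gen = max2(3, -6) = 3
  tables.gen = max2(-6, 3) = 3
  shard.gen = min2(3, 3) = 3
  alpha.gen = sub(3, 3) = 0
  link.gen = min2(0, -6) = -6

Propagation after the edit:
  model.gen: runs — router.txt -6->6; result 6.
  tables.gen: runs — router.txt -6->6; result 6.
  shard.gen: runs — tables.gen 3->6; model.gen 3->6; result 6.
  alpha.gen: runs — shard.gen 3->6; model.gen 3->6; result 0 (same value as before).
  link.gen: runs — router.txt -6->6; result 0.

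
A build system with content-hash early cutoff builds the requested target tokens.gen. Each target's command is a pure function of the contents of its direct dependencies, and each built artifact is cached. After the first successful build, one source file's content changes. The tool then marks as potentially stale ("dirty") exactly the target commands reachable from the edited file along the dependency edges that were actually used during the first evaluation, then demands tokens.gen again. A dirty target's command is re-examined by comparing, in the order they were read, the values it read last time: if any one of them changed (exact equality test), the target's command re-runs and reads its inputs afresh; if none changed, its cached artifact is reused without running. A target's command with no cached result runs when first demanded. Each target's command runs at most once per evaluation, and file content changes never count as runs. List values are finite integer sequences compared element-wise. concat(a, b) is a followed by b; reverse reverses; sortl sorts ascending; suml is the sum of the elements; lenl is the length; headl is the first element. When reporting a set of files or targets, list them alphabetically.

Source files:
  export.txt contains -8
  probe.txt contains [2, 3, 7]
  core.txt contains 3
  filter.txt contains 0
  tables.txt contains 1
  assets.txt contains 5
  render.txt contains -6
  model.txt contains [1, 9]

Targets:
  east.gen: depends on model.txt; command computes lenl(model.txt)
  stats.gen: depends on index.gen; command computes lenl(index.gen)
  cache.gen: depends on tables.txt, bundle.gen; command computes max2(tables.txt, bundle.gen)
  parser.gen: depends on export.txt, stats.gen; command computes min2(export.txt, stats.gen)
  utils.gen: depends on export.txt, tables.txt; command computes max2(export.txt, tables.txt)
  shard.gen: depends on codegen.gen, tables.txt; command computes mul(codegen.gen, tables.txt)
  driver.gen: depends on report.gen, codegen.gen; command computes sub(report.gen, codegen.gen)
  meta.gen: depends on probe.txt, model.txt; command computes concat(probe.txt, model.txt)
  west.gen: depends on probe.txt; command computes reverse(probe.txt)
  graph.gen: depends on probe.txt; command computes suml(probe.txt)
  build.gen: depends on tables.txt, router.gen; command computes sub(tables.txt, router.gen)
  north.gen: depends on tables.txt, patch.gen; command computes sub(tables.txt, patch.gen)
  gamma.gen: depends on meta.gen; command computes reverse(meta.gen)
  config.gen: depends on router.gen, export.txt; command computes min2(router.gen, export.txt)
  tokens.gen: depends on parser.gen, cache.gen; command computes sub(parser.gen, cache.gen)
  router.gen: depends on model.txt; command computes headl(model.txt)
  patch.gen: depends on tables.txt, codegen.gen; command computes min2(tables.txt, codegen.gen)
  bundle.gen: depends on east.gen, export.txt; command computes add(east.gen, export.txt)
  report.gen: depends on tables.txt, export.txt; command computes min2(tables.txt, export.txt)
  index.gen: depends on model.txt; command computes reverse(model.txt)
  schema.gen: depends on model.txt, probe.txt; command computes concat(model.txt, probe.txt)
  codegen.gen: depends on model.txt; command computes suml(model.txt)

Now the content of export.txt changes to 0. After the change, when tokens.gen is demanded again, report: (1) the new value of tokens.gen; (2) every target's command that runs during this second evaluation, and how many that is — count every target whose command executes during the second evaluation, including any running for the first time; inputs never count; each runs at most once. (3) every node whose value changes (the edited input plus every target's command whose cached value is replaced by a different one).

First evaluation (everything demanded from the output):
  east.gen = lenl([1, 9]) = 2
  bundle.gen = add(2, -8) = -6
  cache.gen = max2(1, -6) = 1
  index.gen = reverse([1, 9]) = [9, 1]
  stats.gen = lenl([9, 1]) = 2
  parser.gen = min2(-8, 2) = -8
  tokens.gen = sub(-8, 1) = -9

Propagation after the edit:
  bundle.gen: runs — export.txt -8->0; result 2.
  cache.gen: runs — bundle.gen -6->2; result 2.
  parser.gen: runs — export.txt -8->0; result 0.
  tokens.gen: runs — parser.gen -8->0; cache.gen 1->2; result -2.

New value of tokens.gen: -2.
Target commands that run: bundle.gen, cache.gen, parser.gen, tokens.gen — 4 in total.
Values that change: bundle.gen, cache.gen, export.txt, parser.gen, tokens.gen.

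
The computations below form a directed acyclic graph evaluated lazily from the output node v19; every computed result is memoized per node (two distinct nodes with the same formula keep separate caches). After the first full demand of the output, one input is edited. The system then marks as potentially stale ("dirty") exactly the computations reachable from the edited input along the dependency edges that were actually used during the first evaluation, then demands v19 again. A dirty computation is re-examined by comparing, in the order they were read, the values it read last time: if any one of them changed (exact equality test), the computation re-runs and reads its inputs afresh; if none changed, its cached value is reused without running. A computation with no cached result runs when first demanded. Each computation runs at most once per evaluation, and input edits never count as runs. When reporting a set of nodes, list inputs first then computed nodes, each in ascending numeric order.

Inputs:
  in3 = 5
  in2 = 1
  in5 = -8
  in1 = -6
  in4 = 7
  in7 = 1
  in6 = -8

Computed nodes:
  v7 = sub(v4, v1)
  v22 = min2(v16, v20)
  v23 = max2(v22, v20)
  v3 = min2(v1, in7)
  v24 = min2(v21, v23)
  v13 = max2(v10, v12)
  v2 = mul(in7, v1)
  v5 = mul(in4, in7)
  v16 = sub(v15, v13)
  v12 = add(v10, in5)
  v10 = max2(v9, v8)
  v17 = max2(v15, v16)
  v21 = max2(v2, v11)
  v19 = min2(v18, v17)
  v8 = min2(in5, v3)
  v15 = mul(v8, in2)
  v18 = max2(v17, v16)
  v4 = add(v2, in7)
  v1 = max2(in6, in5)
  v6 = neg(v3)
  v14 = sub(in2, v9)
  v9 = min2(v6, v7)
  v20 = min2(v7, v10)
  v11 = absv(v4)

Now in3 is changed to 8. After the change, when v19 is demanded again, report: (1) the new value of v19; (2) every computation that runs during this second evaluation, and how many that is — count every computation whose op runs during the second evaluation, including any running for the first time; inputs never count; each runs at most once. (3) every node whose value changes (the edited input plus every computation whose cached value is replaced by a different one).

Demanding v19 again yields -8.
0 computations run: none.
The nodes whose values change: in3.
Note the shortcut — nothing in the graph depends on in3 at all, so no recomputation happens.

First demand of the output computes:
  v1 = max2(-8, -8) = -8
  v2 = mul(1, -8) = -8
  v3 = min2(-8, 1) = -8
  v4 = add(-8, 1) = -7
  v6 = neg(-8) = 8
  v7 = sub(-7, -8) = 1
  v8 = min2(-8, -8) = -8
  v9 = min2(8, 1) = 1
  v10 = max2(1, -8) = 1
  v12 = add(1, -8) = -7
  v13 = max2(1, -7) = 1
  v15 = mul(-8, 1) = -8
  v16 = sub(-8, 1) = -9
  v17 = max2(-8, -9) = -8
  v18 = max2(-8, -9) = -8
  v19 = min2(-8, -8) = -8

After the edit, cleaning proceeds:
  no node depends on in3 at all; the second demand re-runs nothing.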